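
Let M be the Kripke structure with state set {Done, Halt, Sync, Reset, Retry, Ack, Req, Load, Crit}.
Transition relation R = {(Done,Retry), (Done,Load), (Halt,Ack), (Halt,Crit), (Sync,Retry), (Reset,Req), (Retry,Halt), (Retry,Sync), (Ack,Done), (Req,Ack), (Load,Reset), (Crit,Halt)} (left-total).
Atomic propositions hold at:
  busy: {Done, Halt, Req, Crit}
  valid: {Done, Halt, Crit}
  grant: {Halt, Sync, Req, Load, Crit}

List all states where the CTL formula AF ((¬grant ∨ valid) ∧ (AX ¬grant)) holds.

Sat(¬grant) = {Done, Reset, Retry, Ack}
Sat(¬grant ∨ valid) = {Done, Halt, Reset, Retry, Ack, Crit}
Sat(AX ¬grant) = {s : every successor in {Done, Reset, Retry, Ack}} = {Sync, Ack, Req, Load}
Sat((¬grant ∨ valid) ∧ (AX ¬grant)) = {Ack}
AF ((¬grant ∨ valid) ∧ (AX ¬grant)): least fixpoint, start Z0 = {Ack}, add states with every successor in Z. Z1 = {Ack, Req}; Z2 = {Reset, Ack, Req}; Z3 = {Reset, Ack, Req, Load}; fixed.
Sat(AF ((¬grant ∨ valid) ∧ (AX ¬grant))) = {Reset, Ack, Req, Load}

{Reset, Ack, Req, Load}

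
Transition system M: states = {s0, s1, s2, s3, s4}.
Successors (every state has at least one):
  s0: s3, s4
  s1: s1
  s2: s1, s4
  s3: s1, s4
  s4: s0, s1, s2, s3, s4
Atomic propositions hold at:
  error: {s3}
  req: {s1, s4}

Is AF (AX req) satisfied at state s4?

Sat(AX req) = {s : every successor in {s1, s4}} = {s1, s2, s3}
AF (AX req): least fixpoint, start Z0 = {s1, s2, s3}, add states with every successor in Z. Already a fixed point.
Sat(AF (AX req)) = {s1, s2, s3}
s4 ∉ Sat(AF (AX req)) = {s1, s2, s3}, so the formula does not hold at s4.

No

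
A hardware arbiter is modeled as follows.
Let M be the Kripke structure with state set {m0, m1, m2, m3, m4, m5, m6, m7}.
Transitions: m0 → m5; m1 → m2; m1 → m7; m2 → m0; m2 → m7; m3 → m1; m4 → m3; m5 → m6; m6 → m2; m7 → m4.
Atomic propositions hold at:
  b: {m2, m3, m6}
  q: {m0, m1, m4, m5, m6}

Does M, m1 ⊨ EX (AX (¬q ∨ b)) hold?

No

Sat(¬q) = {m2, m3, m7}
Sat(¬q ∨ b) = {m2, m3, m6, m7}
Sat(AX (¬q ∨ b)) = {s : every successor in {m2, m3, m6, m7}} = {m1, m4, m5, m6}
Sat(EX (AX (¬q ∨ b))) = {s : some successor in {m1, m4, m5, m6}} = {m0, m3, m5, m7}
m1 ∉ Sat(EX (AX (¬q ∨ b))) = {m0, m3, m5, m7}, so the formula does not hold at m1.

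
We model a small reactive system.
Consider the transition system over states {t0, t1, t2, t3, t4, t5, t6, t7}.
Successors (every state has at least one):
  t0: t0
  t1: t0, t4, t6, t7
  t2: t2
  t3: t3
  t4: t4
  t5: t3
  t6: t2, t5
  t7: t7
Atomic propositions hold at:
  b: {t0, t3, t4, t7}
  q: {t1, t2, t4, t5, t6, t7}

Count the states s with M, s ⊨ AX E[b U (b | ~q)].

5

Sat(~q) = {t0, t3}
Sat(b | ~q) = {t0, t3, t4, t7}
E[b U (b | ~q)]: least fixpoint, start Z0 = Sat((b | ~q)) = {t0, t3, t4, t7}, add states in Sat(b) with some successor in Z. Already a fixed point.
Sat(E[b U (b | ~q)]) = {t0, t3, t4, t7}
Sat(AX E[b U (b | ~q)]) = {s : every successor in {t0, t3, t4, t7}} = {t0, t3, t4, t5, t7}
|Sat(AX E[b U (b | ~q)])| = |{t0, t3, t4, t5, t7}| = 5.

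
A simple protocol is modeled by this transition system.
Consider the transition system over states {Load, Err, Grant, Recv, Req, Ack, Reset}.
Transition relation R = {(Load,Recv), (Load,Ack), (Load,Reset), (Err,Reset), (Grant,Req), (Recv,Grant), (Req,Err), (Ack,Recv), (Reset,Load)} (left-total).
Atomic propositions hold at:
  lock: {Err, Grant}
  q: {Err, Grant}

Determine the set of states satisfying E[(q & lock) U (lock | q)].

Sat(q & lock) = {Err, Grant}
Sat(lock | q) = {Err, Grant}
E[(q & lock) U (lock | q)]: least fixpoint, start Z0 = Sat((lock | q)) = {Err, Grant}, add states in Sat(q & lock) with some successor in Z. Already a fixed point.
Sat(E[(q & lock) U (lock | q)]) = {Err, Grant}

{Err, Grant}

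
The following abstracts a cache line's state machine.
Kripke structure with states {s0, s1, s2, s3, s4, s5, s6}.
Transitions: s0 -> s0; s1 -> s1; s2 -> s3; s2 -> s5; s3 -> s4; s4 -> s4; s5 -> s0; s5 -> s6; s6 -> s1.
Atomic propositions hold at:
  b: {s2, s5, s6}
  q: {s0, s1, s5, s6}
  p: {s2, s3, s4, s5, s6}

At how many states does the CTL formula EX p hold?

Sat(EX p) = {s : some successor in {s2, s3, s4, s5, s6}} = {s2, s3, s4, s5}
|Sat(EX p)| = |{s2, s3, s4, s5}| = 4.

4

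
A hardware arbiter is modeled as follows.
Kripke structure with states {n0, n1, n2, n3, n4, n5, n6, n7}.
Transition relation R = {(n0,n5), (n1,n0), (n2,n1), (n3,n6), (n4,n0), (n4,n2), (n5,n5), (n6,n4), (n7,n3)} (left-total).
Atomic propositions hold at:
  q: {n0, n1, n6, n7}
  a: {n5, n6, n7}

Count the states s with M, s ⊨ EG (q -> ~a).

5

Sat(~a) = {n0, n1, n2, n3, n4}
Sat(q -> ~a) = {n0, n1, n2, n3, n4, n5}
EG (q -> ~a): greatest fixpoint, start Z0 = {n0, n1, n2, n3, n4, n5}, keep only states in Sat with some successor in Z. Z1 = {n0, n1, n2, n4, n5}; fixed.
Sat(EG (q -> ~a)) = {n0, n1, n2, n4, n5}
|Sat(EG (q -> ~a))| = |{n0, n1, n2, n4, n5}| = 5.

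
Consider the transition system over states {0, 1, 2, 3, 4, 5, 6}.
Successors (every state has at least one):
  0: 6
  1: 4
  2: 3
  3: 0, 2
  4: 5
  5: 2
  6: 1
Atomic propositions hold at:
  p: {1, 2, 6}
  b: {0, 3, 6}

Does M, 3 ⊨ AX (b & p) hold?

Sat(b & p) = {6}
Sat(AX (b & p)) = {s : every successor in {6}} = {0}
3 ∉ Sat(AX (b & p)) = {0}, so the formula does not hold at 3.

No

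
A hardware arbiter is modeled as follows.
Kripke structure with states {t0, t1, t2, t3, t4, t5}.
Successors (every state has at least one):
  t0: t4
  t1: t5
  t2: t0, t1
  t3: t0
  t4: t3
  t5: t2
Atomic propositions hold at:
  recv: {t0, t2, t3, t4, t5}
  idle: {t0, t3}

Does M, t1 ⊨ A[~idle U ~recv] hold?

Sat(~idle) = {t1, t2, t4, t5}
Sat(~recv) = {t1}
A[~idle U ~recv]: least fixpoint, start Z0 = Sat(~recv) = {t1}, add states in Sat(~idle) with every successor in Z. Already a fixed point.
Sat(A[~idle U ~recv]) = {t1}
t1 ∈ Sat(A[~idle U ~recv]) = {t1}, so the formula holds at t1.

Yes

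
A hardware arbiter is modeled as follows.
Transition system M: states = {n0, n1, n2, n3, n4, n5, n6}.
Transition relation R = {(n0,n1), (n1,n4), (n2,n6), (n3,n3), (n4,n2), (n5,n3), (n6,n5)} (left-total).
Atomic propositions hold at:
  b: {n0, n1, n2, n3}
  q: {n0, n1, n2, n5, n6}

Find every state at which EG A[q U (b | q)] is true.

Sat(b | q) = {n0, n1, n2, n3, n5, n6}
A[q U (b | q)]: least fixpoint, start Z0 = Sat((b | q)) = {n0, n1, n2, n3, n5, n6}, add states in Sat(q) with every successor in Z. Already a fixed point.
Sat(A[q U (b | q)]) = {n0, n1, n2, n3, n5, n6}
EG A[q U (b | q)]: greatest fixpoint, start Z0 = {n0, n1, n2, n3, n5, n6}, keep only states in Sat with some successor in Z. Z1 = {n0, n2, n3, n5, n6}; Z2 = {n2, n3, n5, n6}; fixed.
Sat(EG A[q U (b | q)]) = {n2, n3, n5, n6}

{n2, n3, n5, n6}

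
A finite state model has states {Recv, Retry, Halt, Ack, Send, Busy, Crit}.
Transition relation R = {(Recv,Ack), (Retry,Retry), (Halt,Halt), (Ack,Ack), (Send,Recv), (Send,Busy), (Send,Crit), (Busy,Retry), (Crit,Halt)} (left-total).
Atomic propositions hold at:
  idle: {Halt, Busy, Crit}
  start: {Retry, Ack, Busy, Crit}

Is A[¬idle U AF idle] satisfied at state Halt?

Yes

Sat(¬idle) = {Recv, Retry, Ack, Send}
AF idle: least fixpoint, start Z0 = {Halt, Busy, Crit}, add states with every successor in Z. Already a fixed point.
Sat(AF idle) = {Halt, Busy, Crit}
A[¬idle U AF idle]: least fixpoint, start Z0 = Sat(AF idle) = {Halt, Busy, Crit}, add states in Sat(¬idle) with every successor in Z. Already a fixed point.
Sat(A[¬idle U AF idle]) = {Halt, Busy, Crit}
Halt ∈ Sat(A[¬idle U AF idle]) = {Halt, Busy, Crit}, so the formula holds at Halt.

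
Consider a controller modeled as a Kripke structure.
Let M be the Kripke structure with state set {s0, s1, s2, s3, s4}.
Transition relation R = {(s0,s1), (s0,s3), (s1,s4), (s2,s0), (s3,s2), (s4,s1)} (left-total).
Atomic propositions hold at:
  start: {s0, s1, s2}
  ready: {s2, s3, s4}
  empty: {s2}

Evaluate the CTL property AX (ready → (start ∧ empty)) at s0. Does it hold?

Sat(start ∧ empty) = {s2}
Sat(ready → (start ∧ empty)) = {s0, s1, s2}
Sat(AX (ready → (start ∧ empty))) = {s : every successor in {s0, s1, s2}} = {s2, s3, s4}
s0 ∉ Sat(AX (ready → (start ∧ empty))) = {s2, s3, s4}, so the formula does not hold at s0.

No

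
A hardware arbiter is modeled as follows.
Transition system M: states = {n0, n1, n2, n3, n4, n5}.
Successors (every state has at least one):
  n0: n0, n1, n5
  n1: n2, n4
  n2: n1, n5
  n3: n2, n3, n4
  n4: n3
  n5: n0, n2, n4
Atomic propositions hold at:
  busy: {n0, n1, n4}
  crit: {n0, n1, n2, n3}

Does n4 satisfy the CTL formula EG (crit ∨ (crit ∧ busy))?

No

Sat(crit ∧ busy) = {n0, n1}
Sat(crit ∨ (crit ∧ busy)) = {n0, n1, n2, n3}
EG (crit ∨ (crit ∧ busy)): greatest fixpoint, start Z0 = {n0, n1, n2, n3}, keep only states in Sat with some successor in Z. Already a fixed point.
Sat(EG (crit ∨ (crit ∧ busy))) = {n0, n1, n2, n3}
n4 ∉ Sat(EG (crit ∨ (crit ∧ busy))) = {n0, n1, n2, n3}, so the formula does not hold at n4.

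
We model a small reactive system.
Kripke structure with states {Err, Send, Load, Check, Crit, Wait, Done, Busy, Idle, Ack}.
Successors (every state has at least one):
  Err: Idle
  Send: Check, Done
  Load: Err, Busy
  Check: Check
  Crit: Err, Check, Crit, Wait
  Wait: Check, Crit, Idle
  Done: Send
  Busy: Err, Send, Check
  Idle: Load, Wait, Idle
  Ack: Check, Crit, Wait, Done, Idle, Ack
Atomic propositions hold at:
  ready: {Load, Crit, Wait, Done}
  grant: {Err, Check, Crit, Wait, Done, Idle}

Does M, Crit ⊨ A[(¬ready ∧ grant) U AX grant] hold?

Sat(¬ready) = {Err, Send, Check, Busy, Idle, Ack}
Sat(¬ready ∧ grant) = {Err, Check, Idle}
Sat(AX grant) = {s : every successor in {Err, Check, Crit, Wait, Done, Idle}} = {Err, Send, Check, Crit, Wait}
A[(¬ready ∧ grant) U AX grant]: least fixpoint, start Z0 = Sat(AX grant) = {Err, Send, Check, Crit, Wait}, add states in Sat(¬ready ∧ grant) with every successor in Z. Already a fixed point.
Sat(A[(¬ready ∧ grant) U AX grant]) = {Err, Send, Check, Crit, Wait}
Crit ∈ Sat(A[(¬ready ∧ grant) U AX grant]) = {Err, Send, Check, Crit, Wait}, so the formula holds at Crit.

Yes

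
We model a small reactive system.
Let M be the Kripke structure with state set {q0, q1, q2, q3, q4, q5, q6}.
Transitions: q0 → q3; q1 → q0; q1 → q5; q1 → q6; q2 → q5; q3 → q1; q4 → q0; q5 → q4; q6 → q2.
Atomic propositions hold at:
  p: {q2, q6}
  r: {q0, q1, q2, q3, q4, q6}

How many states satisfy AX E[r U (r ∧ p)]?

Sat(r ∧ p) = {q2, q6}
E[r U (r ∧ p)]: least fixpoint, start Z0 = Sat((r ∧ p)) = {q2, q6}, add states in Sat(r) with some successor in Z. Z1 = {q1, q2, q6}; Z2 = {q1, q2, q3, q6}; Z3 = {q0, q1, q2, q3, q6}; Z4 = {q0, q1, q2, q3, q4, q6}; fixed.
Sat(E[r U (r ∧ p)]) = {q0, q1, q2, q3, q4, q6}
Sat(AX E[r U (r ∧ p)]) = {s : every successor in {q0, q1, q2, q3, q4, q6}} = {q0, q3, q4, q5, q6}
|Sat(AX E[r U (r ∧ p)])| = |{q0, q3, q4, q5, q6}| = 5.

5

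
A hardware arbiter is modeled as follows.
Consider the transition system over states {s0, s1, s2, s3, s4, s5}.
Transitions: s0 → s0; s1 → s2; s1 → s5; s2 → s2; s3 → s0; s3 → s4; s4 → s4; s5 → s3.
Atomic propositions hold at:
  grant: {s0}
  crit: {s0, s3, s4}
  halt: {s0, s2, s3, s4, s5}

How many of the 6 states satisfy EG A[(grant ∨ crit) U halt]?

Sat(grant ∨ crit) = {s0, s3, s4}
A[(grant ∨ crit) U halt]: least fixpoint, start Z0 = Sat(halt) = {s0, s2, s3, s4, s5}, add states in Sat(grant ∨ crit) with every successor in Z. Already a fixed point.
Sat(A[(grant ∨ crit) U halt]) = {s0, s2, s3, s4, s5}
EG A[(grant ∨ crit) U halt]: greatest fixpoint, start Z0 = {s0, s2, s3, s4, s5}, keep only states in Sat with some successor in Z. Already a fixed point.
Sat(EG A[(grant ∨ crit) U halt]) = {s0, s2, s3, s4, s5}
|Sat(EG A[(grant ∨ crit) U halt])| = |{s0, s2, s3, s4, s5}| = 5.

5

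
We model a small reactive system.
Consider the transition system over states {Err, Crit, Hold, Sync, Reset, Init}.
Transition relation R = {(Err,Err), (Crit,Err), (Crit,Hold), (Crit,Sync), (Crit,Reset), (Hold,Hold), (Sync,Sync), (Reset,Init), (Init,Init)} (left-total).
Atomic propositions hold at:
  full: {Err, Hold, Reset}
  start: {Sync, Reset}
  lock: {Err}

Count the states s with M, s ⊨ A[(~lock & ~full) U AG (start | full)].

3

Sat(~lock) = {Crit, Hold, Sync, Reset, Init}
Sat(~full) = {Crit, Sync, Init}
Sat(~lock & ~full) = {Crit, Sync, Init}
Sat(start | full) = {Err, Hold, Sync, Reset}
AG (start | full): greatest fixpoint, start Z0 = {Err, Hold, Sync, Reset}, keep only states in Sat with every successor in Z. Z1 = {Err, Hold, Sync}; fixed.
Sat(AG (start | full)) = {Err, Hold, Sync}
A[(~lock & ~full) U AG (start | full)]: least fixpoint, start Z0 = Sat(AG (start | full)) = {Err, Hold, Sync}, add states in Sat(~lock & ~full) with every successor in Z. Already a fixed point.
Sat(A[(~lock & ~full) U AG (start | full)]) = {Err, Hold, Sync}
|Sat(A[(~lock & ~full) U AG (start | full)])| = |{Err, Hold, Sync}| = 3.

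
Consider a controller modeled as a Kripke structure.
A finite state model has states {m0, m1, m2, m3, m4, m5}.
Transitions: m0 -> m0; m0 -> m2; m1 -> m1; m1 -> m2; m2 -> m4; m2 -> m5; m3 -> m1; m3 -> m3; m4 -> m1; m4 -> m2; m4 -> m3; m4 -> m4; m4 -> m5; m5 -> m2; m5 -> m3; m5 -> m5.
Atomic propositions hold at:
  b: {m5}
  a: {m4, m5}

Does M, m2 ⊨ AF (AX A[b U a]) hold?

A[b U a]: least fixpoint, start Z0 = Sat(a) = {m4, m5}, add states in Sat(b) with every successor in Z. Already a fixed point.
Sat(A[b U a]) = {m4, m5}
Sat(AX A[b U a]) = {s : every successor in {m4, m5}} = {m2}
AF (AX A[b U a]): least fixpoint, start Z0 = {m2}, add states with every successor in Z. Already a fixed point.
Sat(AF (AX A[b U a])) = {m2}
m2 ∈ Sat(AF (AX A[b U a])) = {m2}, so the formula holds at m2.

Yes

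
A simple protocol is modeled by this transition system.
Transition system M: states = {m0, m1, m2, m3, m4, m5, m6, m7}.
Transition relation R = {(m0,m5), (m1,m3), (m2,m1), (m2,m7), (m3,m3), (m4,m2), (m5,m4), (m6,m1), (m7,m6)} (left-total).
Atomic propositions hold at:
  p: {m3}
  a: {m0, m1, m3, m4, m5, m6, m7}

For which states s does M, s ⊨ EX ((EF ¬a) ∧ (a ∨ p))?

Sat(¬a) = {m2}
EF ¬a: least fixpoint, start Z0 = {m2}, add states with some successor in Z. Z1 = {m2, m4}; Z2 = {m2, m4, m5}; Z3 = {m0, m2, m4, m5}; fixed.
Sat(EF ¬a) = {m0, m2, m4, m5}
Sat(a ∨ p) = {m0, m1, m3, m4, m5, m6, m7}
Sat((EF ¬a) ∧ (a ∨ p)) = {m0, m4, m5}
Sat(EX ((EF ¬a) ∧ (a ∨ p))) = {s : some successor in {m0, m4, m5}} = {m0, m5}

{m0, m5}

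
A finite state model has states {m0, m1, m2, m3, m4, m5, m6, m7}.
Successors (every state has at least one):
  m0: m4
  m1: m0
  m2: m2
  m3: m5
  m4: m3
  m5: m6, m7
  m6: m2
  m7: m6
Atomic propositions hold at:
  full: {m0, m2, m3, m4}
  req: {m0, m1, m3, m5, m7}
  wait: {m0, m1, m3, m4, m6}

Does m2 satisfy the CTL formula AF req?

No

AF req: least fixpoint, start Z0 = {m0, m1, m3, m5, m7}, add states with every successor in Z. Z1 = {m0, m1, m3, m4, m5, m7}; fixed.
Sat(AF req) = {m0, m1, m3, m4, m5, m7}
m2 ∉ Sat(AF req) = {m0, m1, m3, m4, m5, m7}, so the formula does not hold at m2.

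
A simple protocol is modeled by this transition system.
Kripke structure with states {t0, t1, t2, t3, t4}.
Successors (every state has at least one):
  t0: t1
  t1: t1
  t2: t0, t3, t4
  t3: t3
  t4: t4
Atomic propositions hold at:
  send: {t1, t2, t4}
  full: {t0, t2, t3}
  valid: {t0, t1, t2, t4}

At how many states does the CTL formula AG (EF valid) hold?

EF valid: least fixpoint, start Z0 = {t0, t1, t2, t4}, add states with some successor in Z. Already a fixed point.
Sat(EF valid) = {t0, t1, t2, t4}
AG (EF valid): greatest fixpoint, start Z0 = {t0, t1, t2, t4}, keep only states in Sat with every successor in Z. Z1 = {t0, t1, t4}; fixed.
Sat(AG (EF valid)) = {t0, t1, t4}
|Sat(AG (EF valid))| = |{t0, t1, t4}| = 3.

3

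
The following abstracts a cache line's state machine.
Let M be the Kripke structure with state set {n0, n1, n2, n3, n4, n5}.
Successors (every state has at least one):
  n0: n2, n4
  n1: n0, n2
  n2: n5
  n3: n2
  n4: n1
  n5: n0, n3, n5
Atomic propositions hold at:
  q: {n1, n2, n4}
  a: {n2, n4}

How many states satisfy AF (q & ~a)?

Sat(~a) = {n0, n1, n3, n5}
Sat(q & ~a) = {n1}
AF (q & ~a): least fixpoint, start Z0 = {n1}, add states with every successor in Z. Z1 = {n1, n4}; fixed.
Sat(AF (q & ~a)) = {n1, n4}
|Sat(AF (q & ~a))| = |{n1, n4}| = 2.

2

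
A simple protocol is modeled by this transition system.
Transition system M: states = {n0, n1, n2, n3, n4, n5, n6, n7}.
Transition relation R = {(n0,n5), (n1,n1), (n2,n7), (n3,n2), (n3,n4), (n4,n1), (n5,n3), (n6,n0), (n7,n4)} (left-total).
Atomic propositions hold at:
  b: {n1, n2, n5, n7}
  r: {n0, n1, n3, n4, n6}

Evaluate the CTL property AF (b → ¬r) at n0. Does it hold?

Yes

Sat(¬r) = {n2, n5, n7}
Sat(b → ¬r) = {n0, n2, n3, n4, n5, n6, n7}
AF (b → ¬r): least fixpoint, start Z0 = {n0, n2, n3, n4, n5, n6, n7}, add states with every successor in Z. Already a fixed point.
Sat(AF (b → ¬r)) = {n0, n2, n3, n4, n5, n6, n7}
n0 ∈ Sat(AF (b → ¬r)) = {n0, n2, n3, n4, n5, n6, n7}, so the formula holds at n0.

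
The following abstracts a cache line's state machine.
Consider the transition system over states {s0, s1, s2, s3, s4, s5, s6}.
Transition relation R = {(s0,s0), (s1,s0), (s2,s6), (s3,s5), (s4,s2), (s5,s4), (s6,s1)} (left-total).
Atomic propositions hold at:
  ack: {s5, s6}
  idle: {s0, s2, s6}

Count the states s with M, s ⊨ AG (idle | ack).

Sat(idle | ack) = {s0, s2, s5, s6}
AG (idle | ack): greatest fixpoint, start Z0 = {s0, s2, s5, s6}, keep only states in Sat with every successor in Z. Z1 = {s0, s2}; Z2 = {s0}; fixed.
Sat(AG (idle | ack)) = {s0}
|Sat(AG (idle | ack))| = |{s0}| = 1.

1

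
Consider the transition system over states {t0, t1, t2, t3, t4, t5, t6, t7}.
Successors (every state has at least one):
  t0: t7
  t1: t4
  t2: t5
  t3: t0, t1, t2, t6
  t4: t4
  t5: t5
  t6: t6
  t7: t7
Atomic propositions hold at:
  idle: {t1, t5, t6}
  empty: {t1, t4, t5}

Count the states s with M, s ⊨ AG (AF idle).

AF idle: least fixpoint, start Z0 = {t1, t5, t6}, add states with every successor in Z. Z1 = {t1, t2, t5, t6}; fixed.
Sat(AF idle) = {t1, t2, t5, t6}
AG (AF idle): greatest fixpoint, start Z0 = {t1, t2, t5, t6}, keep only states in Sat with every successor in Z. Z1 = {t2, t5, t6}; fixed.
Sat(AG (AF idle)) = {t2, t5, t6}
|Sat(AG (AF idle))| = |{t2, t5, t6}| = 3.

3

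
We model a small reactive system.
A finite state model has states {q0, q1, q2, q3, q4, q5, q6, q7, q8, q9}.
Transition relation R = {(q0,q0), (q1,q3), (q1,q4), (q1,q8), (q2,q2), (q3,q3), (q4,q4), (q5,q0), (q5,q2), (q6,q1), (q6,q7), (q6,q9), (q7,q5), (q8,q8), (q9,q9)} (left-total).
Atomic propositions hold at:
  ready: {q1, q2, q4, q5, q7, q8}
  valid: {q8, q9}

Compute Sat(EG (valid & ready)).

Sat(valid & ready) = {q8}
EG (valid & ready): greatest fixpoint, start Z0 = {q8}, keep only states in Sat with some successor in Z. Already a fixed point.
Sat(EG (valid & ready)) = {q8}

{q8}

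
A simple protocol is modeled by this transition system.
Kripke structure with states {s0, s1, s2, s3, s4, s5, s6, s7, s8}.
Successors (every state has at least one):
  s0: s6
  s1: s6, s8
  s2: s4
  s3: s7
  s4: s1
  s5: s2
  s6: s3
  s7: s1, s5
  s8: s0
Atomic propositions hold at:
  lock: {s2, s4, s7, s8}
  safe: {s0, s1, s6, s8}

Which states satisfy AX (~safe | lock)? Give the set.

Sat(~safe) = {s2, s3, s4, s5, s7}
Sat(~safe | lock) = {s2, s3, s4, s5, s7, s8}
Sat(AX (~safe | lock)) = {s : every successor in {s2, s3, s4, s5, s7, s8}} = {s2, s3, s5, s6}

{s2, s3, s5, s6}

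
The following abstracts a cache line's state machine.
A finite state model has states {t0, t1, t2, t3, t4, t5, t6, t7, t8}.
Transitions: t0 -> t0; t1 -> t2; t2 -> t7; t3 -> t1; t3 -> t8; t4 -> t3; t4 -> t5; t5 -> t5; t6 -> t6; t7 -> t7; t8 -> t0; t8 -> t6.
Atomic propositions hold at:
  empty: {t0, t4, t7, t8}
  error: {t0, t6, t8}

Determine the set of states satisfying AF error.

{t0, t6, t8}

AF error: least fixpoint, start Z0 = {t0, t6, t8}, add states with every successor in Z. Already a fixed point.
Sat(AF error) = {t0, t6, t8}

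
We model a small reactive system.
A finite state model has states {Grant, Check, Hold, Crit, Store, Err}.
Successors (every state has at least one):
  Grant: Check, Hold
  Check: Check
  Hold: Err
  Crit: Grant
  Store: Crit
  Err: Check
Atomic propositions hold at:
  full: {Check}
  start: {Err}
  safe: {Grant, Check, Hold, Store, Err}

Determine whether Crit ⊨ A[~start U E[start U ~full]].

Sat(~start) = {Grant, Check, Hold, Crit, Store}
Sat(~full) = {Grant, Hold, Crit, Store, Err}
E[start U ~full]: least fixpoint, start Z0 = Sat(~full) = {Grant, Hold, Crit, Store, Err}, add states in Sat(start) with some successor in Z. Already a fixed point.
Sat(E[start U ~full]) = {Grant, Hold, Crit, Store, Err}
A[~start U E[start U ~full]]: least fixpoint, start Z0 = Sat(E[start U ~full]) = {Grant, Hold, Crit, Store, Err}, add states in Sat(~start) with every successor in Z. Already a fixed point.
Sat(A[~start U E[start U ~full]]) = {Grant, Hold, Crit, Store, Err}
Crit ∈ Sat(A[~start U E[start U ~full]]) = {Grant, Hold, Crit, Store, Err}, so the formula holds at Crit.

Yes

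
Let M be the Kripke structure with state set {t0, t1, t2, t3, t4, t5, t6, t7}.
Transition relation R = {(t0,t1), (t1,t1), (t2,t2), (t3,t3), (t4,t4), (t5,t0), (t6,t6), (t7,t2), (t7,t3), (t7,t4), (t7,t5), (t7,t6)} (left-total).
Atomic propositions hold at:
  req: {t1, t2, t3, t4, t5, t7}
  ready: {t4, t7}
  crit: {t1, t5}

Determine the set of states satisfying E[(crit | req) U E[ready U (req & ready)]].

Sat(crit | req) = {t1, t2, t3, t4, t5, t7}
Sat(req & ready) = {t4, t7}
E[ready U (req & ready)]: least fixpoint, start Z0 = Sat((req & ready)) = {t4, t7}, add states in Sat(ready) with some successor in Z. Already a fixed point.
Sat(E[ready U (req & ready)]) = {t4, t7}
E[(crit | req) U E[ready U (req & ready)]]: least fixpoint, start Z0 = Sat(E[ready U (req & ready)]) = {t4, t7}, add states in Sat(crit | req) with some successor in Z. Already a fixed point.
Sat(E[(crit | req) U E[ready U (req & ready)]]) = {t4, t7}

{t4, t7}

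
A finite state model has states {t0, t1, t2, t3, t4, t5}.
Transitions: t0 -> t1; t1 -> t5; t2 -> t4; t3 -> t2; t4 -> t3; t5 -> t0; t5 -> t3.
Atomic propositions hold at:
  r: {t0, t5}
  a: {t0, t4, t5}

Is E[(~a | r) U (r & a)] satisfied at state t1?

Yes

Sat(~a) = {t1, t2, t3}
Sat(~a | r) = {t0, t1, t2, t3, t5}
Sat(r & a) = {t0, t5}
E[(~a | r) U (r & a)]: least fixpoint, start Z0 = Sat((r & a)) = {t0, t5}, add states in Sat(~a | r) with some successor in Z. Z1 = {t0, t1, t5}; fixed.
Sat(E[(~a | r) U (r & a)]) = {t0, t1, t5}
t1 ∈ Sat(E[(~a | r) U (r & a)]) = {t0, t1, t5}, so the formula holds at t1.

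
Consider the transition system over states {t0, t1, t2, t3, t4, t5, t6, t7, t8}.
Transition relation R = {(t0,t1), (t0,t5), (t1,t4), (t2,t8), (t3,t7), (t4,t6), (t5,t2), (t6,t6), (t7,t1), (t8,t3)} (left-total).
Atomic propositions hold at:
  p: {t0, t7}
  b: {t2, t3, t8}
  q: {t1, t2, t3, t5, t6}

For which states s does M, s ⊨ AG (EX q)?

Sat(EX q) = {s : some successor in {t1, t2, t3, t5, t6}} = {t0, t4, t5, t6, t7, t8}
AG (EX q): greatest fixpoint, start Z0 = {t0, t4, t5, t6, t7, t8}, keep only states in Sat with every successor in Z. Z1 = {t4, t6}; fixed.
Sat(AG (EX q)) = {t4, t6}

{t4, t6}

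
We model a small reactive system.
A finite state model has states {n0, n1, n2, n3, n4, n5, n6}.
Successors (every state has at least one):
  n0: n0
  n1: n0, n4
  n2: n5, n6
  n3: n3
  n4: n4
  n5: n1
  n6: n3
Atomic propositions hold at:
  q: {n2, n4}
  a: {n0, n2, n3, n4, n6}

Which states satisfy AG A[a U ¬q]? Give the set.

{n0, n3, n6}

Sat(¬q) = {n0, n1, n3, n5, n6}
A[a U ¬q]: least fixpoint, start Z0 = Sat(¬q) = {n0, n1, n3, n5, n6}, add states in Sat(a) with every successor in Z. Z1 = {n0, n1, n2, n3, n5, n6}; fixed.
Sat(A[a U ¬q]) = {n0, n1, n2, n3, n5, n6}
AG A[a U ¬q]: greatest fixpoint, start Z0 = {n0, n1, n2, n3, n5, n6}, keep only states in Sat with every successor in Z. Z1 = {n0, n2, n3, n5, n6}; Z2 = {n0, n2, n3, n6}; Z3 = {n0, n3, n6}; fixed.
Sat(AG A[a U ¬q]) = {n0, n3, n6}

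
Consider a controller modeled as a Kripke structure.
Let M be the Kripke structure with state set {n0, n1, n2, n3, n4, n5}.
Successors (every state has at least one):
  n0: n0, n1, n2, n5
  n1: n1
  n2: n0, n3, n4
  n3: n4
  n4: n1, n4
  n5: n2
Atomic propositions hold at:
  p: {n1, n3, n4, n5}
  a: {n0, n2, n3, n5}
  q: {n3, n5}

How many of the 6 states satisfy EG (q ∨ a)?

3

Sat(q ∨ a) = {n0, n2, n3, n5}
EG (q ∨ a): greatest fixpoint, start Z0 = {n0, n2, n3, n5}, keep only states in Sat with some successor in Z. Z1 = {n0, n2, n5}; fixed.
Sat(EG (q ∨ a)) = {n0, n2, n5}
|Sat(EG (q ∨ a))| = |{n0, n2, n5}| = 3.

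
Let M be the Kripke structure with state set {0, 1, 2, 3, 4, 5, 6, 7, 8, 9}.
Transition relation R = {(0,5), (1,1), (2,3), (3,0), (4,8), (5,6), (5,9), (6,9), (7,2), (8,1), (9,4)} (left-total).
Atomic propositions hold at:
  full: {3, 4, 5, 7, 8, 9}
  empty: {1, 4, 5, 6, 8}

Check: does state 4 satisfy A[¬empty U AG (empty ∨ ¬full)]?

Yes

Sat(¬empty) = {0, 2, 3, 7, 9}
Sat(¬full) = {0, 1, 2, 6}
Sat(empty ∨ ¬full) = {0, 1, 2, 4, 5, 6, 8}
AG (empty ∨ ¬full): greatest fixpoint, start Z0 = {0, 1, 2, 4, 5, 6, 8}, keep only states in Sat with every successor in Z. Z1 = {0, 1, 4, 8}; Z2 = {1, 4, 8}; fixed.
Sat(AG (empty ∨ ¬full)) = {1, 4, 8}
A[¬empty U AG (empty ∨ ¬full)]: least fixpoint, start Z0 = Sat(AG (empty ∨ ¬full)) = {1, 4, 8}, add states in Sat(¬empty) with every successor in Z. Z1 = {1, 4, 8, 9}; fixed.
Sat(A[¬empty U AG (empty ∨ ¬full)]) = {1, 4, 8, 9}
4 ∈ Sat(A[¬empty U AG (empty ∨ ¬full)]) = {1, 4, 8, 9}, so the formula holds at 4.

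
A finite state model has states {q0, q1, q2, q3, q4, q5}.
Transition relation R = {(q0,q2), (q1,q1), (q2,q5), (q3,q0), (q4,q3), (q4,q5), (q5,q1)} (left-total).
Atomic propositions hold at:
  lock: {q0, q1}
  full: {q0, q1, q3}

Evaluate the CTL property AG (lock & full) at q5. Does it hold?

Sat(lock & full) = {q0, q1}
AG (lock & full): greatest fixpoint, start Z0 = {q0, q1}, keep only states in Sat with every successor in Z. Z1 = {q1}; fixed.
Sat(AG (lock & full)) = {q1}
q5 ∉ Sat(AG (lock & full)) = {q1}, so the formula does not hold at q5.

No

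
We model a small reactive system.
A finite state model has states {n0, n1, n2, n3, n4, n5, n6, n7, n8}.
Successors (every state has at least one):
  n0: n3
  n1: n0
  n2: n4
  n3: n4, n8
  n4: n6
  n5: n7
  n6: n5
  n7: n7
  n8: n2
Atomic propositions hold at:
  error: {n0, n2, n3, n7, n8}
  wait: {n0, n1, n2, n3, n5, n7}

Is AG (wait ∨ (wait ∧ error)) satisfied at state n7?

Sat(wait ∧ error) = {n0, n2, n3, n7}
Sat(wait ∨ (wait ∧ error)) = {n0, n1, n2, n3, n5, n7}
AG (wait ∨ (wait ∧ error)): greatest fixpoint, start Z0 = {n0, n1, n2, n3, n5, n7}, keep only states in Sat with every successor in Z. Z1 = {n0, n1, n5, n7}; Z2 = {n1, n5, n7}; Z3 = {n5, n7}; fixed.
Sat(AG (wait ∨ (wait ∧ error))) = {n5, n7}
n7 ∈ Sat(AG (wait ∨ (wait ∧ error))) = {n5, n7}, so the formula holds at n7.

Yes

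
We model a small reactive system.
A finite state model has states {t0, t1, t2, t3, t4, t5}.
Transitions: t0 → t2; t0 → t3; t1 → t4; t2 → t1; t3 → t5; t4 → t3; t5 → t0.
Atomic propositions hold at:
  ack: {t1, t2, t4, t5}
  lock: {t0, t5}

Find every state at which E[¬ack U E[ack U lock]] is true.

{t0, t3, t5}

Sat(¬ack) = {t0, t3}
E[ack U lock]: least fixpoint, start Z0 = Sat(lock) = {t0, t5}, add states in Sat(ack) with some successor in Z. Already a fixed point.
Sat(E[ack U lock]) = {t0, t5}
E[¬ack U E[ack U lock]]: least fixpoint, start Z0 = Sat(E[ack U lock]) = {t0, t5}, add states in Sat(¬ack) with some successor in Z. Z1 = {t0, t3, t5}; fixed.
Sat(E[¬ack U E[ack U lock]]) = {t0, t3, t5}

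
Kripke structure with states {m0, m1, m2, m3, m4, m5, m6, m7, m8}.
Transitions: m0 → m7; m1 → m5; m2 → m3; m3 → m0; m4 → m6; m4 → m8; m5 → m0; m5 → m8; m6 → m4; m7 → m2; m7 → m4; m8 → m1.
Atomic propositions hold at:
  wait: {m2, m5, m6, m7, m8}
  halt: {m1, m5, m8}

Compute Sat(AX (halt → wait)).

Sat(halt → wait) = {m0, m2, m3, m4, m5, m6, m7, m8}
Sat(AX (halt → wait)) = {s : every successor in {m0, m2, m3, m4, m5, m6, m7, m8}} = {m0, m1, m2, m3, m4, m5, m6, m7}

{m0, m1, m2, m3, m4, m5, m6, m7}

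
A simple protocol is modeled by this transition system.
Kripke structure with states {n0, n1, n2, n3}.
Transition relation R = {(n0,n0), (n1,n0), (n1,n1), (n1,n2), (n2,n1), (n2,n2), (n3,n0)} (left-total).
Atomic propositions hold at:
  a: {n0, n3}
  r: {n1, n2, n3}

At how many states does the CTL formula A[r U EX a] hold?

Sat(EX a) = {s : some successor in {n0, n3}} = {n0, n1, n3}
A[r U EX a]: least fixpoint, start Z0 = Sat(EX a) = {n0, n1, n3}, add states in Sat(r) with every successor in Z. Already a fixed point.
Sat(A[r U EX a]) = {n0, n1, n3}
|Sat(A[r U EX a])| = |{n0, n1, n3}| = 3.

3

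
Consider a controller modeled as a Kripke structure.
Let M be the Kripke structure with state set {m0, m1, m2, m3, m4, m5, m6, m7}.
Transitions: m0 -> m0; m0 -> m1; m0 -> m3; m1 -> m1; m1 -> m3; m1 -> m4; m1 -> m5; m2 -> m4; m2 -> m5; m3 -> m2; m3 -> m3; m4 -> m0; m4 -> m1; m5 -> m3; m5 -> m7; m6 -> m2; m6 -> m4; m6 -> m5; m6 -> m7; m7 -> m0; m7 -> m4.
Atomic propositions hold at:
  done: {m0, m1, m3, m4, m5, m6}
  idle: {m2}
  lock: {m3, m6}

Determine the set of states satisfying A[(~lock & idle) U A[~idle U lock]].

{m3, m6}

Sat(~lock) = {m0, m1, m2, m4, m5, m7}
Sat(~lock & idle) = {m2}
Sat(~idle) = {m0, m1, m3, m4, m5, m6, m7}
A[~idle U lock]: least fixpoint, start Z0 = Sat(lock) = {m3, m6}, add states in Sat(~idle) with every successor in Z. Already a fixed point.
Sat(A[~idle U lock]) = {m3, m6}
A[(~lock & idle) U A[~idle U lock]]: least fixpoint, start Z0 = Sat(A[~idle U lock]) = {m3, m6}, add states in Sat(~lock & idle) with every successor in Z. Already a fixed point.
Sat(A[(~lock & idle) U A[~idle U lock]]) = {m3, m6}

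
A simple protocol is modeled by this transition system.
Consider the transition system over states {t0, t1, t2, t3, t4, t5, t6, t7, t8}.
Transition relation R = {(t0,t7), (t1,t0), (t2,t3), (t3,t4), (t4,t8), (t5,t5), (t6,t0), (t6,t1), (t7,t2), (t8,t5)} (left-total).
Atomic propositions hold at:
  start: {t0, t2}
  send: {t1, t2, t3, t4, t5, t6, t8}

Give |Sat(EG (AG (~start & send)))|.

4

Sat(~start) = {t1, t3, t4, t5, t6, t7, t8}
Sat(~start & send) = {t1, t3, t4, t5, t6, t8}
AG (~start & send): greatest fixpoint, start Z0 = {t1, t3, t4, t5, t6, t8}, keep only states in Sat with every successor in Z. Z1 = {t3, t4, t5, t8}; fixed.
Sat(AG (~start & send)) = {t3, t4, t5, t8}
EG (AG (~start & send)): greatest fixpoint, start Z0 = {t3, t4, t5, t8}, keep only states in Sat with some successor in Z. Already a fixed point.
Sat(EG (AG (~start & send))) = {t3, t4, t5, t8}
|Sat(EG (AG (~start & send)))| = |{t3, t4, t5, t8}| = 4.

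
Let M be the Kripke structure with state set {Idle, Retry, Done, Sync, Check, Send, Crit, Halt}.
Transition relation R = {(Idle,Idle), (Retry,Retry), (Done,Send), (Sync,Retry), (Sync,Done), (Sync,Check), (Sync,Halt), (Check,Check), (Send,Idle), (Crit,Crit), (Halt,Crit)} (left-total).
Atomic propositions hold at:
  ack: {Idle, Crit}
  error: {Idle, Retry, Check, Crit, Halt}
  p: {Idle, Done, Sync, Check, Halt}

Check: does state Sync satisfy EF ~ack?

Sat(~ack) = {Retry, Done, Sync, Check, Send, Halt}
EF ~ack: least fixpoint, start Z0 = {Retry, Done, Sync, Check, Send, Halt}, add states with some successor in Z. Already a fixed point.
Sat(EF ~ack) = {Retry, Done, Sync, Check, Send, Halt}
Sync ∈ Sat(EF ~ack) = {Retry, Done, Sync, Check, Send, Halt}, so the formula holds at Sync.

Yes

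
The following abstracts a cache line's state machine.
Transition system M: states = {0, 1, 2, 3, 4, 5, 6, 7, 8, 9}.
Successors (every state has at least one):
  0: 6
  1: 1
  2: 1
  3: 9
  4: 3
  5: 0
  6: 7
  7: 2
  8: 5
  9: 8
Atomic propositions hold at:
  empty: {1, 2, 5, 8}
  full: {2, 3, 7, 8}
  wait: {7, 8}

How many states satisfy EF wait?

EF wait: least fixpoint, start Z0 = {7, 8}, add states with some successor in Z. Z1 = {6, 7, 8, 9}; Z2 = {0, 3, 6, 7, 8, 9}; Z3 = {0, 3, 4, 5, 6, 7, 8, 9}; fixed.
Sat(EF wait) = {0, 3, 4, 5, 6, 7, 8, 9}
|Sat(EF wait)| = |{0, 3, 4, 5, 6, 7, 8, 9}| = 8.

8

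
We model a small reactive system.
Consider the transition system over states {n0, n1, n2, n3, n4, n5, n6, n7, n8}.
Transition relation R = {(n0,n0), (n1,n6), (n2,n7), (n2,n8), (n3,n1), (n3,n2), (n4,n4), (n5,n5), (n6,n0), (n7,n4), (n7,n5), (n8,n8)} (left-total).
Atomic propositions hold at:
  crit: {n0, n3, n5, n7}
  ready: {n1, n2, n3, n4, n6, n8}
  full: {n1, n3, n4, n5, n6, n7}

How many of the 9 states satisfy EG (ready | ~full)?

Sat(~full) = {n0, n2, n8}
Sat(ready | ~full) = {n0, n1, n2, n3, n4, n6, n8}
EG (ready | ~full): greatest fixpoint, start Z0 = {n0, n1, n2, n3, n4, n6, n8}, keep only states in Sat with some successor in Z. Already a fixed point.
Sat(EG (ready | ~full)) = {n0, n1, n2, n3, n4, n6, n8}
|Sat(EG (ready | ~full))| = |{n0, n1, n2, n3, n4, n6, n8}| = 7.

7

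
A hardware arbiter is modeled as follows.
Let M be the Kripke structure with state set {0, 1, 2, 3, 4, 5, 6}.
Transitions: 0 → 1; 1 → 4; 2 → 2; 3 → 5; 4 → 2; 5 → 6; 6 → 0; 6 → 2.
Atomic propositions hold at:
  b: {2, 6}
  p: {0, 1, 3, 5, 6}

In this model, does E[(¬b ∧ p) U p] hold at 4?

No

Sat(¬b) = {0, 1, 3, 4, 5}
Sat(¬b ∧ p) = {0, 1, 3, 5}
E[(¬b ∧ p) U p]: least fixpoint, start Z0 = Sat(p) = {0, 1, 3, 5, 6}, add states in Sat(¬b ∧ p) with some successor in Z. Already a fixed point.
Sat(E[(¬b ∧ p) U p]) = {0, 1, 3, 5, 6}
4 ∉ Sat(E[(¬b ∧ p) U p]) = {0, 1, 3, 5, 6}, so the formula does not hold at 4.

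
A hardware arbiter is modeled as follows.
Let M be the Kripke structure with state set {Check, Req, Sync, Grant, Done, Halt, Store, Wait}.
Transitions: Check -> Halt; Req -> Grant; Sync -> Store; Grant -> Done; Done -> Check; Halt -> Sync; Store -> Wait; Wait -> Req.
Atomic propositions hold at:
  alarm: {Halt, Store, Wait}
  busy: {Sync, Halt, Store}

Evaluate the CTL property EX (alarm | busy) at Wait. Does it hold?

No

Sat(alarm | busy) = {Sync, Halt, Store, Wait}
Sat(EX (alarm | busy)) = {s : some successor in {Sync, Halt, Store, Wait}} = {Check, Sync, Halt, Store}
Wait ∉ Sat(EX (alarm | busy)) = {Check, Sync, Halt, Store}, so the formula does not hold at Wait.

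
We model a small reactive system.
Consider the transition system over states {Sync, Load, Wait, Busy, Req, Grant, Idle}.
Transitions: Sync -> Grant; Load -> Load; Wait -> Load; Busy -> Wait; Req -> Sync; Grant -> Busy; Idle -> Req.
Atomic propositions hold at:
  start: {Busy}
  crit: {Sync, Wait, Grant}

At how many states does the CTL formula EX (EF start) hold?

4

EF start: least fixpoint, start Z0 = {Busy}, add states with some successor in Z. Z1 = {Busy, Grant}; Z2 = {Sync, Busy, Grant}; Z3 = {Sync, Busy, Req, Grant}; Z4 = {Sync, Busy, Req, Grant, Idle}; fixed.
Sat(EF start) = {Sync, Busy, Req, Grant, Idle}
Sat(EX (EF start)) = {s : some successor in {Sync, Busy, Req, Grant, Idle}} = {Sync, Req, Grant, Idle}
|Sat(EX (EF start))| = |{Sync, Req, Grant, Idle}| = 4.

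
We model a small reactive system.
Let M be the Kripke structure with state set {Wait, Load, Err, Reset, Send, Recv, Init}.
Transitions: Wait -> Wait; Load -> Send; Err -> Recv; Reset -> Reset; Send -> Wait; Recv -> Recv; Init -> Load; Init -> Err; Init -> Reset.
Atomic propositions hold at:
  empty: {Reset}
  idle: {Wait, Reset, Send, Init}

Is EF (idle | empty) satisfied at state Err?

No

Sat(idle | empty) = {Wait, Reset, Send, Init}
EF (idle | empty): least fixpoint, start Z0 = {Wait, Reset, Send, Init}, add states with some successor in Z. Z1 = {Wait, Load, Reset, Send, Init}; fixed.
Sat(EF (idle | empty)) = {Wait, Load, Reset, Send, Init}
Err ∉ Sat(EF (idle | empty)) = {Wait, Load, Reset, Send, Init}, so the formula does not hold at Err.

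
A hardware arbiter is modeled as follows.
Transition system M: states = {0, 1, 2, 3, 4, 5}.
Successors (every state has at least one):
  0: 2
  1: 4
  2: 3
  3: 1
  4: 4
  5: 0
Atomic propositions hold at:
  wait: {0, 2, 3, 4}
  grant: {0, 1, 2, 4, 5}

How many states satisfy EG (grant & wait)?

1

Sat(grant & wait) = {0, 2, 4}
EG (grant & wait): greatest fixpoint, start Z0 = {0, 2, 4}, keep only states in Sat with some successor in Z. Z1 = {0, 4}; Z2 = {4}; fixed.
Sat(EG (grant & wait)) = {4}
|Sat(EG (grant & wait))| = |{4}| = 1.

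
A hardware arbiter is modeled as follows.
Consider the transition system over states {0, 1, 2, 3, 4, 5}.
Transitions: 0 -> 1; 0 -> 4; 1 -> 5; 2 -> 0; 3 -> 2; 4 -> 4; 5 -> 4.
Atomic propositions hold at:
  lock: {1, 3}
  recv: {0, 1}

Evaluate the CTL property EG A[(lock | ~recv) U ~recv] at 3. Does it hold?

Sat(~recv) = {2, 3, 4, 5}
Sat(lock | ~recv) = {1, 2, 3, 4, 5}
A[(lock | ~recv) U ~recv]: least fixpoint, start Z0 = Sat(~recv) = {2, 3, 4, 5}, add states in Sat(lock | ~recv) with every successor in Z. Z1 = {1, 2, 3, 4, 5}; fixed.
Sat(A[(lock | ~recv) U ~recv]) = {1, 2, 3, 4, 5}
EG A[(lock | ~recv) U ~recv]: greatest fixpoint, start Z0 = {1, 2, 3, 4, 5}, keep only states in Sat with some successor in Z. Z1 = {1, 3, 4, 5}; Z2 = {1, 4, 5}; fixed.
Sat(EG A[(lock | ~recv) U ~recv]) = {1, 4, 5}
3 ∉ Sat(EG A[(lock | ~recv) U ~recv]) = {1, 4, 5}, so the formula does not hold at 3.

No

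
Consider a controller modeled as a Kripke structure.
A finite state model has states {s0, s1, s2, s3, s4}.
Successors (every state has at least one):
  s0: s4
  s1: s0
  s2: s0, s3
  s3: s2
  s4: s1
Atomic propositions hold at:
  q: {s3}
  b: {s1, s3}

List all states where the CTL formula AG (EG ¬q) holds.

Sat(¬q) = {s0, s1, s2, s4}
EG ¬q: greatest fixpoint, start Z0 = {s0, s1, s2, s4}, keep only states in Sat with some successor in Z. Already a fixed point.
Sat(EG ¬q) = {s0, s1, s2, s4}
AG (EG ¬q): greatest fixpoint, start Z0 = {s0, s1, s2, s4}, keep only states in Sat with every successor in Z. Z1 = {s0, s1, s4}; fixed.
Sat(AG (EG ¬q)) = {s0, s1, s4}

{s0, s1, s4}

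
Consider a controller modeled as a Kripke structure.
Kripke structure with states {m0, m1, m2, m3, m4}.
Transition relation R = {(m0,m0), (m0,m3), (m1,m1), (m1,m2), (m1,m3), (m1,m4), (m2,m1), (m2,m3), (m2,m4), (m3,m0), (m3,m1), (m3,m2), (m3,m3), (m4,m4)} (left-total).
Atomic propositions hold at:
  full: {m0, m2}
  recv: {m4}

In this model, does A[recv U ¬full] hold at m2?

Sat(¬full) = {m1, m3, m4}
A[recv U ¬full]: least fixpoint, start Z0 = Sat(¬full) = {m1, m3, m4}, add states in Sat(recv) with every successor in Z. Already a fixed point.
Sat(A[recv U ¬full]) = {m1, m3, m4}
m2 ∉ Sat(A[recv U ¬full]) = {m1, m3, m4}, so the formula does not hold at m2.

No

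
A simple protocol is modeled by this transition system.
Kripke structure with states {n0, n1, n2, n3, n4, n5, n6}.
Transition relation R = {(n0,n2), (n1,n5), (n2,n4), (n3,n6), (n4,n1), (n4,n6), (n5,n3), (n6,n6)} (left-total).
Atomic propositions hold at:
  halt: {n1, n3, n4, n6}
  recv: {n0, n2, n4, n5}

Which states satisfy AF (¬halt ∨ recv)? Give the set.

Sat(¬halt) = {n0, n2, n5}
Sat(¬halt ∨ recv) = {n0, n2, n4, n5}
AF (¬halt ∨ recv): least fixpoint, start Z0 = {n0, n2, n4, n5}, add states with every successor in Z. Z1 = {n0, n1, n2, n4, n5}; fixed.
Sat(AF (¬halt ∨ recv)) = {n0, n1, n2, n4, n5}

{n0, n1, n2, n4, n5}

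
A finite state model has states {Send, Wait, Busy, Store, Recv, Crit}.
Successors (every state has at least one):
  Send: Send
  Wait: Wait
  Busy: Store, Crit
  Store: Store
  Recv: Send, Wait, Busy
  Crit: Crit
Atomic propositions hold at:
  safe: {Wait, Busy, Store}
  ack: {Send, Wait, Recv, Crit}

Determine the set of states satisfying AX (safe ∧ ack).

Sat(safe ∧ ack) = {Wait}
Sat(AX (safe ∧ ack)) = {s : every successor in {Wait}} = {Wait}

{Wait}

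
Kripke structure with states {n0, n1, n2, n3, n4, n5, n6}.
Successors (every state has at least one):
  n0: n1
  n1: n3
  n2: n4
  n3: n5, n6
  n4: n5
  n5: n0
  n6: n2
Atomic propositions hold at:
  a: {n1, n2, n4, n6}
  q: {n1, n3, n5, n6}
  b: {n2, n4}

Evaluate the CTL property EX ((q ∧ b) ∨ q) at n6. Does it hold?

Sat(q ∧ b) = ∅
Sat((q ∧ b) ∨ q) = {n1, n3, n5, n6}
Sat(EX ((q ∧ b) ∨ q)) = {s : some successor in {n1, n3, n5, n6}} = {n0, n1, n3, n4}
n6 ∉ Sat(EX ((q ∧ b) ∨ q)) = {n0, n1, n3, n4}, so the formula does not hold at n6.

No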